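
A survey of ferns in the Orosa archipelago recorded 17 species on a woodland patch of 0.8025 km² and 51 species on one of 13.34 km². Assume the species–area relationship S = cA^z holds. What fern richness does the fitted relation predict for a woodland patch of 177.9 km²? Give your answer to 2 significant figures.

z = ln(51/17) / ln(13.34/0.8025) = 1.0986 / 2.8108 = 0.3909
c = 17 / 0.8025^0.3909 = 17 / 0.9176 = 18.53
S₃ = 18.53 × 177.9^0.3909 = 18.53 × 7.577 ≈ 140.4

140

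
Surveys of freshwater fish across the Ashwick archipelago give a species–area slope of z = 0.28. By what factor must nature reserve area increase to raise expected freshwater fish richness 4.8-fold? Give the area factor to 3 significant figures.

(A₂/A₁)^0.28 = 4.8, so A₂/A₁ = 4.8^(1/0.28) = 4.8^3.571
ln(A₂/A₁) = ln 4.8 / 0.28 = 1.5686 / 0.28 = 5.6022
A₂/A₁ = e^5.6022 ≈ 271

271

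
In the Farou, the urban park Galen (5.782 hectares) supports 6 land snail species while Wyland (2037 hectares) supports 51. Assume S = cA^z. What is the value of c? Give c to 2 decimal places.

z = ln(S₂/S₁) / ln(A₂/A₁) = ln(51/6) / ln(2037/5.782) = 2.1401 / 5.8645 = 0.3649
c = S₁ / A₁^z = 6 / 5.782^0.3649 = 6 / 1.897 = 3.163

3.16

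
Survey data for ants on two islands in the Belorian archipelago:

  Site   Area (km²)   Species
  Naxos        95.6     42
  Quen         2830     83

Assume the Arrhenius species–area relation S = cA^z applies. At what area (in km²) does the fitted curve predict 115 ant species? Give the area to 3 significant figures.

14300 km²

z = ln(83/42) / ln(2830/95.6) = 0.6812 / 3.3879 = 0.2011
c = 42 / 95.6^0.2011 = 42 / 2.501 = 16.79
A = (115/16.79)^(1/0.2011) ⇒ ln A = ln(6.849)/0.2011 = 9.5699
A = e^9.5699 ≈ 14327 km²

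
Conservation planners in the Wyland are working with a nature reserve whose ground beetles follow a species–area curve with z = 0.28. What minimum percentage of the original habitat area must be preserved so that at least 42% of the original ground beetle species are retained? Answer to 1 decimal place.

4.5%

Need (A_new/A_old)^0.28 = 0.42, so A_new/A_old = 0.42^(1/0.28) = 0.42^3.571
ln(A_new/A_old) = ln 0.42 / 0.28 = -0.8675 / 0.28 = -3.0982
A_new/A_old = e^-3.0982 ≈ 0.04513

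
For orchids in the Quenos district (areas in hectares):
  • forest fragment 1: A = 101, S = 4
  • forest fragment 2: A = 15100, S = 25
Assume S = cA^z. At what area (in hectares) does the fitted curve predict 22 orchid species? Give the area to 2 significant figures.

11000 hectares

z = ln(25/4) / ln(15100/101) = 1.8326 / 5.0073 = 0.3660
c = 4 / 101^0.3660 = 4 / 5.414 = 0.7388
A = (22/0.7388)^(1/0.3660) ⇒ ln A = ln(29.78)/0.3660 = 9.2732
A = e^9.2732 ≈ 10648 hectares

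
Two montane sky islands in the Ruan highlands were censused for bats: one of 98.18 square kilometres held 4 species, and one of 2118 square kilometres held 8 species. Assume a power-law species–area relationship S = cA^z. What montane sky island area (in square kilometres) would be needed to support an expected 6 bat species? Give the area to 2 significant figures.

590 square kilometres

z = ln(8/4) / ln(2118/98.18) = 0.6931 / 3.0714 = 0.2257
c = 4 / 98.18^0.2257 = 4 / 2.815 = 1.421
A = (6/1.421)^(1/0.2257) ⇒ ln A = ln(4.223)/0.2257 = 6.3835
A = e^6.3835 ≈ 592 square kilometres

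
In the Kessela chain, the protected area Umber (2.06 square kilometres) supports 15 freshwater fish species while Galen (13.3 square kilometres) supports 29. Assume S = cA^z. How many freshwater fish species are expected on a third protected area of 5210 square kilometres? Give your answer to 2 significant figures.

z = ln(29/15) / ln(13.3/2.06) = 0.6592 / 1.8651 = 0.3535
c = 15 / 2.06^0.3535 = 15 / 1.291 = 11.62
S₃ = 11.62 × 5210^0.3535 = 11.62 × 20.6 ≈ 239.3

240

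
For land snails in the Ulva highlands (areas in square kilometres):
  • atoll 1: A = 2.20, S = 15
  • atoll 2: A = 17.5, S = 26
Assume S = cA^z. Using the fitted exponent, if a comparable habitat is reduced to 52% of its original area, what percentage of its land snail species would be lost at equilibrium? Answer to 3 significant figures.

z = ln(26/15) / ln(17.5/2.2) = 0.5500 / 2.0737 = 0.2652
S_new/S_old = (A_new/A_old)^z = 0.52^0.2652 = exp(0.2652 × -0.6539) = 0.8408
Fraction lost = 1 − 0.8408 = 0.1592

15.9%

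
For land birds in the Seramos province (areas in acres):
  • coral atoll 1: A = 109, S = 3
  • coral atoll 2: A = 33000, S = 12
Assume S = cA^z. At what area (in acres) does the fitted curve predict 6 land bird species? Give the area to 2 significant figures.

z = ln(12/3) / ln(33000/109) = 1.3863 / 5.7129 = 0.2427
c = 3 / 109^0.2427 = 3 / 3.122 = 0.961
A = (6/0.961)^(1/0.2427) ⇒ ln A = ln(6.244)/0.2427 = 7.5478
A = e^7.5478 ≈ 1897 acres

1900 acres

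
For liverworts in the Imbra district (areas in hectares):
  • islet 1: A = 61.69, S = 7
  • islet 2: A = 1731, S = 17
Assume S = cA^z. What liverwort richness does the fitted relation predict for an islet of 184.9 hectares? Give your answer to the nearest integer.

z = ln(17/7) / ln(1731/61.69) = 0.8873 / 3.3343 = 0.2661
c = 7 / 61.69^0.2661 = 7 / 2.995 = 2.337
S₃ = 2.337 × 184.9^0.2661 = 2.337 × 4.011 ≈ 9.375

9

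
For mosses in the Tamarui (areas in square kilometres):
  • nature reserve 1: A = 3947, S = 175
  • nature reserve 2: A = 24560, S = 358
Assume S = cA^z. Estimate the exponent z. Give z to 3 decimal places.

0.392

Taking logs: ln S = ln c + z ln A, so z = (ln S₂ − ln S₁)/(ln A₂ − ln A₁).
z = ln(358/175) / ln(24560/3947) = ln(2.046) / ln(6.222) = 0.7157 / 1.8282 = 0.3915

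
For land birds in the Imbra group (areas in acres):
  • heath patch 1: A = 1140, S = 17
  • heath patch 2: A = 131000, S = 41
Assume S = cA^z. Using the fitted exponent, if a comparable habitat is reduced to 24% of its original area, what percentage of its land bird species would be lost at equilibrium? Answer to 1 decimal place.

z = ln(41/17) / ln(131000/1140) = 0.8804 / 4.7442 = 0.1856
S_new/S_old = (A_new/A_old)^z = 0.24^0.1856 = exp(0.1856 × -1.4271) = 0.7673
Fraction lost = 1 − 0.7673 = 0.2327

23.3%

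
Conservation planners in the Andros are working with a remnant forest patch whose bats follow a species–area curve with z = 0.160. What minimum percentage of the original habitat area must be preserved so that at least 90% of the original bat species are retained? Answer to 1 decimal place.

Need (A_new/A_old)^0.16 = 0.9, so A_new/A_old = 0.9^(1/0.16) = 0.9^6.25
ln(A_new/A_old) = ln 0.9 / 0.16 = -0.1054 / 0.16 = -0.6585
A_new/A_old = e^-0.6585 ≈ 0.5176

51.8%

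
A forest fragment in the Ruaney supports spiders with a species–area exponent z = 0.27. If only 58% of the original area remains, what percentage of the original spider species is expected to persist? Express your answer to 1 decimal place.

S_new/S_old = (A_new/A_old)^z = 0.58^0.27
= exp(0.27 × ln 0.58) = exp(0.27 × -0.5447) = exp(-0.1471) ≈ 0.8632

86.3%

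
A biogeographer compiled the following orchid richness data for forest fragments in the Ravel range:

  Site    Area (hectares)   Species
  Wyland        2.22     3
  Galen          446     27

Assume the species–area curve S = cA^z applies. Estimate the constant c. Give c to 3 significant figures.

2.16

z = ln(S₂/S₁) / ln(A₂/A₁) = ln(27/3) / ln(446/2.22) = 2.1972 / 5.3028 = 0.4144
c = S₁ / A₁^z = 3 / 2.22^0.4144 = 3 / 1.392 = 2.156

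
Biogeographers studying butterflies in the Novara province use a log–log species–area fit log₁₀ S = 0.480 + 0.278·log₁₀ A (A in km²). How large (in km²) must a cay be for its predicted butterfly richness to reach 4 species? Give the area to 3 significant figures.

2.75 km²

4 = 3.02 × A^0.278  ⇒  A^0.278 = 4/3.02 = 1.325
ln A = ln(1.325) / 0.278 = 0.2811 / 0.278 = 1.0110
A = e^1.0110 ≈ 2.748 km²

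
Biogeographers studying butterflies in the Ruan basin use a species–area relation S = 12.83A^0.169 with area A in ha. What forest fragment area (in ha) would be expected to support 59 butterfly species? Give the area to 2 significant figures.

8300 ha

59 = 12.83 × A^0.169  ⇒  A^0.169 = 59/12.83 = 4.599
ln A = ln(4.599) / 0.169 = 1.5258 / 0.169 = 9.0281
A = e^9.0281 ≈ 8334 ha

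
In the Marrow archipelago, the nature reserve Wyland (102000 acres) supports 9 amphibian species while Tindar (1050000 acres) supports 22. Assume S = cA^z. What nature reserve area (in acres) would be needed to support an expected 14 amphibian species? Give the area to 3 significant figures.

z = ln(22/9) / ln(1050000/102000) = 0.8938 / 2.3316 = 0.3834
c = 9 / 102000^0.3834 = 9 / 83.19 = 0.1082
A = (14/0.1082)^(1/0.3834) ⇒ ln A = ln(129.4)/0.3834 = 12.6853
A = e^12.6853 ≈ 322956 acres

323000 acres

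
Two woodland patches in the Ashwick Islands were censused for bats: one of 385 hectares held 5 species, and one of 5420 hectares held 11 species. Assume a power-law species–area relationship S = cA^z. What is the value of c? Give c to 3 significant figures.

0.848

z = ln(S₂/S₁) / ln(A₂/A₁) = ln(11/5) / ln(5420/385) = 0.7885 / 2.6446 = 0.2981
c = S₁ / A₁^z = 5 / 385^0.2981 = 5 / 5.9 = 0.8475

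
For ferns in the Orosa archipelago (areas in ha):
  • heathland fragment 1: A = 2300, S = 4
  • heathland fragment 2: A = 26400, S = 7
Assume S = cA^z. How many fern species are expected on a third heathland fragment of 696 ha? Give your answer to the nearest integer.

3

z = ln(7/4) / ln(26400/2300) = 0.5596 / 2.4405 = 0.2293
c = 4 / 2300^0.2293 = 4 / 5.9 = 0.6779
S₃ = 0.6779 × 696^0.2293 = 0.6779 × 4.486 ≈ 3.041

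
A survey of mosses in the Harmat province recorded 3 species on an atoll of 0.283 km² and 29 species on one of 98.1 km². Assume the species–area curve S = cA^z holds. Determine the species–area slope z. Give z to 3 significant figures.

0.388

Taking logs: ln S = ln c + z ln A, so z = (ln S₂ − ln S₁)/(ln A₂ − ln A₁).
z = ln(29/3) / ln(98.1/0.283) = ln(9.667) / ln(346.6) = 2.2687 / 5.8483 = 0.3879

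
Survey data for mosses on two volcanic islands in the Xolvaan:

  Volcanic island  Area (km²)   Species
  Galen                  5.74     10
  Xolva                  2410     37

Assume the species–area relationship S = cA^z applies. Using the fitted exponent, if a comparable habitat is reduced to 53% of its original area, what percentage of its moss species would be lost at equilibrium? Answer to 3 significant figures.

12.8%

z = ln(37/10) / ln(2410/5.74) = 1.3083 / 6.0399 = 0.2166
S_new/S_old = (A_new/A_old)^z = 0.53^0.2166 = exp(0.2166 × -0.6349) = 0.8715
Fraction lost = 1 − 0.8715 = 0.1285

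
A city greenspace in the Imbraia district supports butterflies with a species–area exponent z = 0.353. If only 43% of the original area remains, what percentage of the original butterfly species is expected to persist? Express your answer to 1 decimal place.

S_new/S_old = (A_new/A_old)^z = 0.43^0.353
= exp(0.353 × ln 0.43) = exp(0.353 × -0.8440) = exp(-0.2979) ≈ 0.7424

74.2%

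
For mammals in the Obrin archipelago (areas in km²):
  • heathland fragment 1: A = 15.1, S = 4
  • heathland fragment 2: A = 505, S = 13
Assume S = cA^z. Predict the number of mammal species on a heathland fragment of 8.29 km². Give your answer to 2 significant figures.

z = ln(13/4) / ln(505/15.1) = 1.1787 / 3.5099 = 0.3358
c = 4 / 15.1^0.3358 = 4 / 2.488 = 1.607
S₃ = 1.607 × 8.29^0.3358 = 1.607 × 2.035 ≈ 3.27

3.3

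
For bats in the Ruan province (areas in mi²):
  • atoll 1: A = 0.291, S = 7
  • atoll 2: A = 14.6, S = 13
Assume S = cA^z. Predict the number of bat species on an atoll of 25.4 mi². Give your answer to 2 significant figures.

z = ln(13/7) / ln(14.6/0.291) = 0.6190 / 3.9155 = 0.1581
c = 7 / 0.291^0.1581 = 7 / 0.8227 = 8.509
S₃ = 8.509 × 25.4^0.1581 = 8.509 × 1.668 ≈ 14.19

14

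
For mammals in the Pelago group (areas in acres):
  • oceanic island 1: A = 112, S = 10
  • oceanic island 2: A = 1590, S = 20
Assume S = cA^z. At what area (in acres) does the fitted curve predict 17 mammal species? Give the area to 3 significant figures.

854 acres

z = ln(20/10) / ln(1590/112) = 0.6931 / 2.6530 = 0.2613
c = 10 / 112^0.2613 = 10 / 3.431 = 2.915
A = (17/2.915)^(1/0.2613) ⇒ ln A = ln(5.832)/0.2613 = 6.7495
A = e^6.7495 ≈ 853.6 acres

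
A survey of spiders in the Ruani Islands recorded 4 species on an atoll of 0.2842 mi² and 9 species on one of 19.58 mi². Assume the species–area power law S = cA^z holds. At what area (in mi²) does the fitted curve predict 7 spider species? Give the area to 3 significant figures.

z = ln(9/4) / ln(19.58/0.2842) = 0.8109 / 4.2326 = 0.1916
c = 4 / 0.2842^0.1916 = 4 / 0.7858 = 5.09
A = (7/5.09)^(1/0.1916) ⇒ ln A = ln(1.375)/0.1916 = 1.6628
A = e^1.6628 ≈ 5.274 mi²

5.27 mi²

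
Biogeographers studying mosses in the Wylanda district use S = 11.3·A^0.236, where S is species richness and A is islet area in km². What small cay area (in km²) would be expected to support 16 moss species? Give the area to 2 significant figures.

16 = 11.3 × A^0.236  ⇒  A^0.236 = 16/11.3 = 1.416
ln A = ln(1.416) / 0.236 = 0.3478 / 0.236 = 1.4737
A = e^1.4737 ≈ 4.365 km²

4.4 km²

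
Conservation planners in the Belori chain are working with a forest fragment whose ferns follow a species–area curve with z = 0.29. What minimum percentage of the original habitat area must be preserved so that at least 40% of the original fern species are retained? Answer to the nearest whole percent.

Need (A_new/A_old)^0.29 = 0.4, so A_new/A_old = 0.4^(1/0.29) = 0.4^3.448
ln(A_new/A_old) = ln 0.4 / 0.29 = -0.9163 / 0.29 = -3.1596
A_new/A_old = e^-3.1596 ≈ 0.04244

4%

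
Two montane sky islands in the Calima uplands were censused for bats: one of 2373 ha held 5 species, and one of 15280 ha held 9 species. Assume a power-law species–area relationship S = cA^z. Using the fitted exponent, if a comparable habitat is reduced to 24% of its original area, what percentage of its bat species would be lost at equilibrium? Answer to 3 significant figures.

36.3%

z = ln(9/5) / ln(15280/2373) = 0.5878 / 1.8624 = 0.3156
S_new/S_old = (A_new/A_old)^z = 0.24^0.3156 = exp(0.3156 × -1.4271) = 0.6374
Fraction lost = 1 − 0.6374 = 0.3626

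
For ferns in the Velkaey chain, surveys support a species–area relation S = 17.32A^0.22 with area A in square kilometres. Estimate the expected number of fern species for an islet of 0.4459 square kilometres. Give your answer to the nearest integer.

S = 17.32 × 0.4459^0.22 = 17.32 × 0.8372 ≈ 14.5

15 species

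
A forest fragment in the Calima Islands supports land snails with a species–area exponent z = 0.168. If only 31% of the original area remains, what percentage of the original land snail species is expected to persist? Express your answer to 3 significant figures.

S_new/S_old = (A_new/A_old)^z = 0.31^0.168
= exp(0.168 × ln 0.31) = exp(0.168 × -1.1712) = exp(-0.1968) ≈ 0.8214

82.1%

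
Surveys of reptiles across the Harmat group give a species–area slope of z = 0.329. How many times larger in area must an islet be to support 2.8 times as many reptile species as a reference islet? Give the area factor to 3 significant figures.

(A₂/A₁)^0.329 = 2.8, so A₂/A₁ = 2.8^(1/0.329) = 2.8^3.04
ln(A₂/A₁) = ln 2.8 / 0.329 = 1.0296 / 0.329 = 3.1295
A₂/A₁ = e^3.1295 ≈ 22.86

22.9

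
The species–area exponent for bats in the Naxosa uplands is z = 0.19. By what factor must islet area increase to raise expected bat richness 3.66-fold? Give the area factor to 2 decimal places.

924.04

(A₂/A₁)^0.19 = 3.66, so A₂/A₁ = 3.66^(1/0.19) = 3.66^5.263
ln(A₂/A₁) = ln 3.66 / 0.19 = 1.2975 / 0.19 = 6.8288
A₂/A₁ = e^6.8288 ≈ 924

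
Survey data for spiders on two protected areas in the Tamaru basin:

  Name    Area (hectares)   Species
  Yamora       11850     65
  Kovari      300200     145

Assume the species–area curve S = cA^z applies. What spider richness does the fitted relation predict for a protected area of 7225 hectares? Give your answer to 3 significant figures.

57.5

z = ln(145/65) / ln(300200/11850) = 0.8023 / 3.2321 = 0.2482
c = 65 / 11850^0.2482 = 65 / 10.26 = 6.334
S₃ = 6.334 × 7225^0.2482 = 6.334 × 9.077 ≈ 57.49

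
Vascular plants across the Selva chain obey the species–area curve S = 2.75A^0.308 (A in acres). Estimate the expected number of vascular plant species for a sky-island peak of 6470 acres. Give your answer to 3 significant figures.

41.0

S = 2.75 × 6470^0.308
ln S = ln 2.75 + 0.308 × ln 6470 = 1.0116 + 0.308 × 8.7749 = 3.7143
S = e^3.7143 ≈ 41.03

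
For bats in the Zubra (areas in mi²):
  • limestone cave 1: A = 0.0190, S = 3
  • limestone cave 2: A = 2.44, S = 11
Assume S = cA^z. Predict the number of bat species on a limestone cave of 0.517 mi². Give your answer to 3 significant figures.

7.26

z = ln(11/3) / ln(2.44/0.019) = 1.2993 / 4.8553 = 0.2676
c = 3 / 0.019^0.2676 = 3 / 0.3463 = 8.664
S₃ = 8.664 × 0.517^0.2676 = 8.664 × 0.8382 ≈ 7.262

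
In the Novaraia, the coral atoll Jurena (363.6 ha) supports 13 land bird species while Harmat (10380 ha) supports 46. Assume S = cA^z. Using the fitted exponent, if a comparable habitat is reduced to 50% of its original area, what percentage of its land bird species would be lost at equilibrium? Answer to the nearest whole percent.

z = ln(46/13) / ln(10380/363.6) = 1.2637 / 3.3516 = 0.3770
S_new/S_old = (A_new/A_old)^z = 0.5^0.3770 = exp(0.3770 × -0.6931) = 0.77
Fraction lost = 1 − 0.77 = 0.23

23%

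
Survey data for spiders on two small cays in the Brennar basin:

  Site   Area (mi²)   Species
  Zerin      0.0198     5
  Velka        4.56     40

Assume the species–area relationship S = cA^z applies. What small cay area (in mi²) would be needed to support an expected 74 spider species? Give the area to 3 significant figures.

z = ln(40/5) / ln(4.56/0.0198) = 2.0794 / 5.4394 = 0.3823
c = 5 / 0.0198^0.3823 = 5 / 0.2233 = 22.39
A = (74/22.39)^(1/0.3823) ⇒ ln A = ln(3.304)/0.3823 = 3.1265
A = e^3.1265 ≈ 22.79 mi²

22.8 mi²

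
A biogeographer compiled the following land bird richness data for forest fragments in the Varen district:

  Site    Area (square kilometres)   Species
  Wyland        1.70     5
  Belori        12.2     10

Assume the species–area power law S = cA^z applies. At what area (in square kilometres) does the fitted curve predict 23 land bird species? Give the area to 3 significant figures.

130 square kilometres

z = ln(10/5) / ln(12.2/1.7) = 0.6931 / 1.9708 = 0.3517
c = 5 / 1.7^0.3517 = 5 / 1.205 = 4.149
A = (23/4.149)^(1/0.3517) ⇒ ln A = ln(5.544)/0.3517 = 4.8696
A = e^4.8696 ≈ 130.3 square kilometres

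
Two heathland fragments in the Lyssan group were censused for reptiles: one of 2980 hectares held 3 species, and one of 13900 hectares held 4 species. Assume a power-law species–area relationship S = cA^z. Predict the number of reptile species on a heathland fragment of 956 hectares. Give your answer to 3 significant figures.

z = ln(4/3) / ln(13900/2980) = 0.2877 / 1.5400 = 0.1868
c = 3 / 2980^0.1868 = 3 / 4.457 = 0.6731
S₃ = 0.6731 × 956^0.1868 = 0.6731 × 3.604 ≈ 2.426

2.43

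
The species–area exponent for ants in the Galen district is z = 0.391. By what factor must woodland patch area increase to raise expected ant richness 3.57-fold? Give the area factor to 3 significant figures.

(A₂/A₁)^0.391 = 3.57, so A₂/A₁ = 3.57^(1/0.391) = 3.57^2.558
ln(A₂/A₁) = ln 3.57 / 0.391 = 1.2726 / 0.391 = 3.2546
A₂/A₁ = e^3.2546 ≈ 25.91

25.9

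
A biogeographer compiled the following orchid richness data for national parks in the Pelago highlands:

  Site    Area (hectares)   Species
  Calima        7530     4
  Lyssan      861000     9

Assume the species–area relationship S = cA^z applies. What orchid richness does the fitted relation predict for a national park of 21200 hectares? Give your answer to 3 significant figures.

4.78

z = ln(9/4) / ln(861000/7530) = 0.8109 / 4.7392 = 0.1711
c = 4 / 7530^0.1711 = 4 / 4.606 = 0.8684
S₃ = 0.8684 × 21200^0.1711 = 0.8684 × 5.499 ≈ 4.775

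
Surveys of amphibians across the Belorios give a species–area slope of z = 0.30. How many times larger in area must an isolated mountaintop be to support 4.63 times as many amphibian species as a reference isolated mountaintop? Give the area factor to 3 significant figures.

165

(A₂/A₁)^0.3 = 4.63, so A₂/A₁ = 4.63^(1/0.3) = 4.63^3.333
ln(A₂/A₁) = ln 4.63 / 0.3 = 1.5326 / 0.3 = 5.1085
A₂/A₁ = e^5.1085 ≈ 165.4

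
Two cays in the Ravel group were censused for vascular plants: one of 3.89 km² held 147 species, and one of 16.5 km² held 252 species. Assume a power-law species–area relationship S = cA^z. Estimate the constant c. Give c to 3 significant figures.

z = ln(S₂/S₁) / ln(A₂/A₁) = ln(252/147) / ln(16.5/3.89) = 0.5390 / 1.4450 = 0.3730
c = S₁ / A₁^z = 147 / 3.89^0.3730 = 147 / 1.66 = 88.56

88.6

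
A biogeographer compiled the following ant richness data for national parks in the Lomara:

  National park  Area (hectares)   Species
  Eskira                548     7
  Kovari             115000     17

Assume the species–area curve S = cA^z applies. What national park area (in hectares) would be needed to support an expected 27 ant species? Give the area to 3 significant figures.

z = ln(17/7) / ln(115000/548) = 0.8873 / 5.3464 = 0.1660
c = 7 / 548^0.1660 = 7 / 2.848 = 2.458
A = (27/2.458)^(1/0.1660) ⇒ ln A = ln(10.99)/0.1660 = 14.4402
A = e^14.4402 ≈ 1867681 hectares

1870000 hectares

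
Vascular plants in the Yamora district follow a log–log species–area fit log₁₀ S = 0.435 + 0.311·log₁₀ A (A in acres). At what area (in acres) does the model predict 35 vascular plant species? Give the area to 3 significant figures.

35 = 2.723 × A^0.311  ⇒  A^0.311 = 35/2.723 = 12.85
ln A = ln(12.85) / 0.311 = 2.5537 / 0.311 = 8.2113
A = e^8.2113 ≈ 3682 acres

3680 acres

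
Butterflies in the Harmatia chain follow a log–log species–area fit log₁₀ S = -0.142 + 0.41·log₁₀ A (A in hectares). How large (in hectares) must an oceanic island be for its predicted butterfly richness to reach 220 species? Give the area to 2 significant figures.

1100000 hectares

220 = 0.7211 × A^0.41  ⇒  A^0.41 = 220/0.7211 = 305.1
ln A = ln(305.1) / 0.41 = 5.7206 / 0.41 = 13.9527
A = e^13.9527 ≈ 1147011 hectares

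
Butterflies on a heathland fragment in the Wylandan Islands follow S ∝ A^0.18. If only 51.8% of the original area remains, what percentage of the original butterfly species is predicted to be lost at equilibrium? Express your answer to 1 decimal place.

S_new/S_old = (A_new/A_old)^z = 0.518^0.18
= exp(0.18 × ln 0.518) = exp(0.18 × -0.6578) = exp(-0.1184) ≈ 0.8883
Fraction lost = 1 − 0.8883 = 0.1117

11.2%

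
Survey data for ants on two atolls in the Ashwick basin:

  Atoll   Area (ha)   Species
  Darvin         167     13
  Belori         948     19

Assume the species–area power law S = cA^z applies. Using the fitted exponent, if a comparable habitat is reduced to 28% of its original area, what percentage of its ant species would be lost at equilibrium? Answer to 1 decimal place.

z = ln(19/13) / ln(948/167) = 0.3795 / 1.7364 = 0.2186
S_new/S_old = (A_new/A_old)^z = 0.28^0.2186 = exp(0.2186 × -1.2730) = 0.7571
Fraction lost = 1 − 0.7571 = 0.2429

24.3%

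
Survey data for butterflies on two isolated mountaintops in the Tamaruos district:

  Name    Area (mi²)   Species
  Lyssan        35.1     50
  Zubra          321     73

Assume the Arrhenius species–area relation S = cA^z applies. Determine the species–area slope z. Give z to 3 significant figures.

0.171

Taking logs: ln S = ln c + z ln A, so z = (ln S₂ − ln S₁)/(ln A₂ − ln A₁).
z = ln(73/50) / ln(321/35.1) = ln(1.46) / ln(9.145) = 0.3784 / 2.2132 = 0.1710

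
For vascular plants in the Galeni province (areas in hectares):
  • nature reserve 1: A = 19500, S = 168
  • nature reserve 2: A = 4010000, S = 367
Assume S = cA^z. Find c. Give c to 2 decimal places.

z = ln(S₂/S₁) / ln(A₂/A₁) = ln(367/168) / ln(4010000/19500) = 0.7814 / 5.3261 = 0.1467
c = S₁ / A₁^z = 168 / 19500^0.1467 = 168 / 4.26 = 39.44

39.44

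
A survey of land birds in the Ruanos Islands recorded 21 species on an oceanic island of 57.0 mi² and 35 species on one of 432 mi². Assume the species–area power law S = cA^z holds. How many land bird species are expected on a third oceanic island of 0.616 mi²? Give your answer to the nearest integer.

7

z = ln(35/21) / ln(432/57) = 0.5108 / 2.0254 = 0.2522
c = 21 / 57^0.2522 = 21 / 2.772 = 7.575
S₃ = 7.575 × 0.616^0.2522 = 7.575 × 0.885 ≈ 6.703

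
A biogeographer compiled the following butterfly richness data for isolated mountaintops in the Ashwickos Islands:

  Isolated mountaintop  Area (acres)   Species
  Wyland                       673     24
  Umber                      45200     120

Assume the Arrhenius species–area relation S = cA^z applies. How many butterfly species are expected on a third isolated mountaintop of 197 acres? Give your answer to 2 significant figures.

z = ln(120/24) / ln(45200/673) = 1.6094 / 4.2071 = 0.3826
c = 24 / 673^0.3826 = 24 / 12.07 = 1.988
S₃ = 1.988 × 197^0.3826 = 1.988 × 7.547 ≈ 15

15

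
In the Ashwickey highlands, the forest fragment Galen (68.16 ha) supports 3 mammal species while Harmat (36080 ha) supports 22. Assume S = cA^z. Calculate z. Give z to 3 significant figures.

Taking logs: ln S = ln c + z ln A, so z = (ln S₂ − ln S₁)/(ln A₂ − ln A₁).
z = ln(22/3) / ln(36080/68.16) = ln(7.333) / ln(529.3) = 1.9924 / 6.2716 = 0.3177

0.318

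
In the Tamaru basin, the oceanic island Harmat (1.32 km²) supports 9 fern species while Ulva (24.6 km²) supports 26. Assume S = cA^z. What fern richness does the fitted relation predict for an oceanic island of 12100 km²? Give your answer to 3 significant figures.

z = ln(26/9) / ln(24.6/1.32) = 1.0609 / 2.9251 = 0.3627
c = 9 / 1.32^0.3627 = 9 / 1.106 = 8.138
S₃ = 8.138 × 12100^0.3627 = 8.138 × 30.25 ≈ 246.2

246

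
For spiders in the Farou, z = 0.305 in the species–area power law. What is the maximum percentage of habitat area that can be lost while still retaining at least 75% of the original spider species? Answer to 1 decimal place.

Need (A_new/A_old)^0.305 = 0.75, so A_new/A_old = 0.75^(1/0.305) = 0.75^3.279
ln(A_new/A_old) = ln 0.75 / 0.305 = -0.2877 / 0.305 = -0.9432
A_new/A_old = e^-0.9432 ≈ 0.3894
Fraction that can be lost = 1 − 0.3894 = 0.6106

61.1%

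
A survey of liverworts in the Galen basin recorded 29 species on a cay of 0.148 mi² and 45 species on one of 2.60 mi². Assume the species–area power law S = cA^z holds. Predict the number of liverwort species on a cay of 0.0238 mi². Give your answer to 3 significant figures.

21.9

z = ln(45/29) / ln(2.6/0.148) = 0.4394 / 2.8661 = 0.1533
c = 29 / 0.148^0.1533 = 29 / 0.7461 = 38.87
S₃ = 38.87 × 0.0238^0.1533 = 38.87 × 0.5638 ≈ 21.91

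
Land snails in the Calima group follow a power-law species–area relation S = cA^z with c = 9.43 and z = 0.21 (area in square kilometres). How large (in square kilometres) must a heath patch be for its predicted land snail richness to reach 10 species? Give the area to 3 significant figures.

10 = 9.43 × A^0.21  ⇒  A^0.21 = 10/9.43 = 1.06
ln A = ln(1.06) / 0.21 = 0.0587 / 0.21 = 0.2795
A = e^0.2795 ≈ 1.322 square kilometres

1.32 square kilometres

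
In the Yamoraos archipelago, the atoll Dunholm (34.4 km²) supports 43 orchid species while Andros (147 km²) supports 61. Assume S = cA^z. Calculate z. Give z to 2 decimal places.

Taking logs: ln S = ln c + z ln A, so z = (ln S₂ − ln S₁)/(ln A₂ − ln A₁).
z = ln(61/43) / ln(147/34.4) = ln(1.419) / ln(4.273) = 0.3497 / 1.4524 = 0.2408

0.24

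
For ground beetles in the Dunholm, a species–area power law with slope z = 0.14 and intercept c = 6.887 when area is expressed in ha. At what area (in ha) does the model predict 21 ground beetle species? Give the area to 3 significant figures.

21 = 6.887 × A^0.14  ⇒  A^0.14 = 21/6.887 = 3.049
ln A = ln(3.049) / 0.14 = 1.1149 / 0.14 = 7.9635
A = e^7.9635 ≈ 2874 ha

2870 ha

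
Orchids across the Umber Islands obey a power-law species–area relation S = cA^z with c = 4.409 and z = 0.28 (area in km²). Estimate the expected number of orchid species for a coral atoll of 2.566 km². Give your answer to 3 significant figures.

5.74

S = 4.409 × 2.566^0.28
ln S = ln 4.409 + 0.28 × ln 2.566 = 1.4836 + 0.28 × 0.9423 = 1.7475
S = e^1.7475 ≈ 5.74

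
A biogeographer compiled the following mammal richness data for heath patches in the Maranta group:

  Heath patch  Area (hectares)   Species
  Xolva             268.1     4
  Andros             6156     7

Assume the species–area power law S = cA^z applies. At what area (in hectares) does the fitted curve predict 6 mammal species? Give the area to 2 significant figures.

z = ln(7/4) / ln(6156/268.1) = 0.5596 / 3.1338 = 0.1786
c = 4 / 268.1^0.1786 = 4 / 2.714 = 1.474
A = (6/1.474)^(1/0.1786) ⇒ ln A = ln(4.071)/0.1786 = 7.8619
A = e^7.8619 ≈ 2597 hectares

2600 hectares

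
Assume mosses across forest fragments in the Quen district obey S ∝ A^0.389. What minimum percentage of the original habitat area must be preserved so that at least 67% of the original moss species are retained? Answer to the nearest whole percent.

36%

Need (A_new/A_old)^0.389 = 0.67, so A_new/A_old = 0.67^(1/0.389) = 0.67^2.571
ln(A_new/A_old) = ln 0.67 / 0.389 = -0.4005 / 0.389 = -1.0295
A_new/A_old = e^-1.0295 ≈ 0.3572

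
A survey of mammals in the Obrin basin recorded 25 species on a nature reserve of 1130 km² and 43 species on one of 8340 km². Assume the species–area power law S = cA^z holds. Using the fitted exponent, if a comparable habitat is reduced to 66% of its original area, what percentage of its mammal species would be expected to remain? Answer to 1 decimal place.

z = ln(43/25) / ln(8340/1130) = 0.5423 / 1.9988 = 0.2713
S_new/S_old = (A_new/A_old)^z = 0.66^0.2713 = exp(0.2713 × -0.4155) = 0.8934

89.3%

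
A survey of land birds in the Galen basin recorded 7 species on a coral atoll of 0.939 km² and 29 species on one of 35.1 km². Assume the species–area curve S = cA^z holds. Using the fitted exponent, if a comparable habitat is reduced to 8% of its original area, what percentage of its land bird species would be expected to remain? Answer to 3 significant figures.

37.1%

z = ln(29/7) / ln(35.1/0.939) = 1.4214 / 3.6211 = 0.3925
S_new/S_old = (A_new/A_old)^z = 0.08^0.3925 = exp(0.3925 × -2.5257) = 0.3711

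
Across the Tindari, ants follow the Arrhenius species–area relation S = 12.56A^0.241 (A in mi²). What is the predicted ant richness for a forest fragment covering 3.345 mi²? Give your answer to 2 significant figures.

17

S = 12.56 × 3.345^0.241
ln S = ln 12.56 + 0.241 × ln 3.345 = 2.5305 + 0.241 × 1.2075 = 2.8215
S = e^2.8215 ≈ 16.8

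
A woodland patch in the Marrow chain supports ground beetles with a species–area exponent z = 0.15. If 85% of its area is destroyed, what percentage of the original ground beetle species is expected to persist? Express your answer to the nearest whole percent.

S_new/S_old = (A_new/A_old)^z = 0.15^0.15
= exp(0.15 × ln 0.15) = exp(0.15 × -1.8971) = exp(-0.2846) ≈ 0.7523

75%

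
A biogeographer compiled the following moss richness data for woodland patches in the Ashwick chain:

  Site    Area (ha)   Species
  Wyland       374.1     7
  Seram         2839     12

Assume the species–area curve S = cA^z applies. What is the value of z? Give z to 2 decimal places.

Taking logs: ln S = ln c + z ln A, so z = (ln S₂ − ln S₁)/(ln A₂ − ln A₁).
z = ln(12/7) / ln(2839/374.1) = ln(1.714) / ln(7.589) = 0.5390 / 2.0267 = 0.2659

0.27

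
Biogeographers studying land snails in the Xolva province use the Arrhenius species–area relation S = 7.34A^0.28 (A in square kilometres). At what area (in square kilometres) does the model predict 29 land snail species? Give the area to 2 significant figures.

140 square kilometres

29 = 7.34 × A^0.28  ⇒  A^0.28 = 29/7.34 = 3.951
ln A = ln(3.951) / 0.28 = 1.3740 / 0.28 = 4.9070
A = e^4.9070 ≈ 135.2 square kilometres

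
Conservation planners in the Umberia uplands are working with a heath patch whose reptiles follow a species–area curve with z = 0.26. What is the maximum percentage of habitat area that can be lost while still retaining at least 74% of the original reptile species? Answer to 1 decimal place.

68.6%

Need (A_new/A_old)^0.26 = 0.74, so A_new/A_old = 0.74^(1/0.26) = 0.74^3.846
ln(A_new/A_old) = ln 0.74 / 0.26 = -0.3011 / 0.26 = -1.1581
A_new/A_old = e^-1.1581 ≈ 0.3141
Fraction that can be lost = 1 − 0.3141 = 0.6859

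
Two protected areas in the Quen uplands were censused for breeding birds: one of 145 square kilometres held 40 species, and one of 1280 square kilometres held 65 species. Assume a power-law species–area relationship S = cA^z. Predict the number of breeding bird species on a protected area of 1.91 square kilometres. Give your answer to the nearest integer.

z = ln(65/40) / ln(1280/145) = 0.4855 / 2.1779 = 0.2229
c = 40 / 145^0.2229 = 40 / 3.033 = 13.19
S₃ = 13.19 × 1.91^0.2229 = 13.19 × 1.155 ≈ 15.24

15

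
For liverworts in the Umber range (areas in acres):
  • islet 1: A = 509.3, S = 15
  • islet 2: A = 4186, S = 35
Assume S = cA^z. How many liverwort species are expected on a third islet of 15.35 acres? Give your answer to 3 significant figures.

z = ln(35/15) / ln(4186/509.3) = 0.8473 / 2.1065 = 0.4022
c = 15 / 509.3^0.4022 = 15 / 12.27 = 1.222
S₃ = 1.222 × 15.35^0.4022 = 1.222 × 3 ≈ 3.667

3.67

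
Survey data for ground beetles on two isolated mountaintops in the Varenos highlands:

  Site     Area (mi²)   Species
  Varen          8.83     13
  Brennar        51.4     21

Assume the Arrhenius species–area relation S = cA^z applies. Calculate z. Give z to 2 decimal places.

Taking logs: ln S = ln c + z ln A, so z = (ln S₂ − ln S₁)/(ln A₂ − ln A₁).
z = ln(21/13) / ln(51.4/8.83) = ln(1.615) / ln(5.821) = 0.4796 / 1.7615 = 0.2723

0.27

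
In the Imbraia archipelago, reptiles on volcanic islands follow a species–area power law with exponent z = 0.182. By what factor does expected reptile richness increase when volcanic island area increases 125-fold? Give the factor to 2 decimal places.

S₂/S₁ = (A₂/A₁)^z = 125^0.182
ln(S₂/S₁) = 0.182 × ln 125 = 0.182 × 4.8283 = 0.8788
S₂/S₁ = e^0.8788 ≈ 2.408

2.41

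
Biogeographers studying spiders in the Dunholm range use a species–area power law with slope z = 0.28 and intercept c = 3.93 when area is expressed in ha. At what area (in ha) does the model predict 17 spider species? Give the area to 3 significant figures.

17 = 3.93 × A^0.28  ⇒  A^0.28 = 17/3.93 = 4.326
ln A = ln(4.326) / 0.28 = 1.4646 / 0.28 = 5.2306
A = e^5.2306 ≈ 186.9 ha

187 ha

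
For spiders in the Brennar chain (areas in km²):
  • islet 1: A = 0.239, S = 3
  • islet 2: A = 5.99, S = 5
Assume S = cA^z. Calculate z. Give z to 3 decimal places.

0.159

Taking logs: ln S = ln c + z ln A, so z = (ln S₂ − ln S₁)/(ln A₂ − ln A₁).
z = ln(5/3) / ln(5.99/0.239) = ln(1.667) / ln(25.06) = 0.5108 / 3.2214 = 0.1586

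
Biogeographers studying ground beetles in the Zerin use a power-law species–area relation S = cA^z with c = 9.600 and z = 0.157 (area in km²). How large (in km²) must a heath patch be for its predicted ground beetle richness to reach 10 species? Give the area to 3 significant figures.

1.30 km²

10 = 9.6 × A^0.157  ⇒  A^0.157 = 10/9.6 = 1.042
ln A = ln(1.042) / 0.157 = 0.0408 / 0.157 = 0.2600
A = e^0.2600 ≈ 1.297 km²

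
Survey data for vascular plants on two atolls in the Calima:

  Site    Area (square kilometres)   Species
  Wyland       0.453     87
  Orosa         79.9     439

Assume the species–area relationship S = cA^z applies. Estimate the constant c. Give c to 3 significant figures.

111

z = ln(S₂/S₁) / ln(A₂/A₁) = ln(439/87) / ln(79.9/0.453) = 1.6186 / 5.1726 = 0.3129
c = S₁ / A₁^z = 87 / 0.453^0.3129 = 87 / 0.7805 = 111.5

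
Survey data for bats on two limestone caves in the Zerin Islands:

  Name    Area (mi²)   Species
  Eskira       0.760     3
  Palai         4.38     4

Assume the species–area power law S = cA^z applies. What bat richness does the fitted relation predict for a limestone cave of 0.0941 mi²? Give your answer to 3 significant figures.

z = ln(4/3) / ln(4.38/0.76) = 0.2877 / 1.7515 = 0.1643
c = 3 / 0.76^0.1643 = 3 / 0.9559 = 3.138
S₃ = 3.138 × 0.0941^0.1643 = 3.138 × 0.6783 ≈ 2.129

2.13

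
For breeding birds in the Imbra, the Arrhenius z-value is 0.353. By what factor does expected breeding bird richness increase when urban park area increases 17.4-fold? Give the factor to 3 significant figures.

2.74

S₂/S₁ = (A₂/A₁)^z = 17.4^0.353
ln(S₂/S₁) = 0.353 × ln 17.4 = 0.353 × 2.8565 = 1.0083
S₂/S₁ = e^1.0083 ≈ 2.741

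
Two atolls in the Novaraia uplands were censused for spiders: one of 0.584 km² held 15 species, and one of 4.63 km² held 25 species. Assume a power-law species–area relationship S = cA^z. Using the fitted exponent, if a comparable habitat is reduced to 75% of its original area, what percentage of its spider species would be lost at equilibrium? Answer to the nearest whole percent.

z = ln(25/15) / ln(4.63/0.584) = 0.5108 / 2.0704 = 0.2467
S_new/S_old = (A_new/A_old)^z = 0.75^0.2467 = exp(0.2467 × -0.2877) = 0.9315
Fraction lost = 1 − 0.9315 = 0.06852

7%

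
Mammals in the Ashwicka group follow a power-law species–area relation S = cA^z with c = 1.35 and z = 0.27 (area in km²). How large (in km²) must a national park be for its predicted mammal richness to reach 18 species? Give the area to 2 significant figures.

15000 km²

18 = 1.35 × A^0.27  ⇒  A^0.27 = 18/1.35 = 13.33
ln A = ln(13.33) / 0.27 = 2.5903 / 0.27 = 9.5936
A = e^9.5936 ≈ 14670 km²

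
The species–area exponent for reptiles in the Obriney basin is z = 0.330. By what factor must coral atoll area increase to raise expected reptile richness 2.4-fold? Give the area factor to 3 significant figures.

14.2

(A₂/A₁)^0.33 = 2.4, so A₂/A₁ = 2.4^(1/0.33) = 2.4^3.03
ln(A₂/A₁) = ln 2.4 / 0.33 = 0.8755 / 0.33 = 2.6529
A₂/A₁ = e^2.6529 ≈ 14.2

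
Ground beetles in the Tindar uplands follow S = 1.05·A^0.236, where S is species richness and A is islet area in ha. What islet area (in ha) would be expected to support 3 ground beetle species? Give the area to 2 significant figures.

3 = 1.05 × A^0.236  ⇒  A^0.236 = 3/1.05 = 2.857
ln A = ln(2.857) / 0.236 = 1.0498 / 0.236 = 4.4484
A = e^4.4484 ≈ 85.49 ha

85 ha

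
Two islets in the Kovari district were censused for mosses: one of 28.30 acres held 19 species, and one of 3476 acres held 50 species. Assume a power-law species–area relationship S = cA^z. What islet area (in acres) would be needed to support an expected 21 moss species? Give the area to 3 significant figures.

z = ln(50/19) / ln(3476/28.3) = 0.9676 / 4.8108 = 0.2011
c = 19 / 28.3^0.2011 = 19 / 1.959 = 9.7
A = (21/9.7)^(1/0.2011) ⇒ ln A = ln(2.165)/0.2011 = 3.8405
A = e^3.8405 ≈ 46.55 acres

46.5 acres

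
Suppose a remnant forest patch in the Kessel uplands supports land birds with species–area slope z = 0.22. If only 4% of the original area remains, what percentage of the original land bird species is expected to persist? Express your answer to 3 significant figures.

S_new/S_old = (A_new/A_old)^z = 0.04^0.22
= exp(0.22 × ln 0.04) = exp(0.22 × -3.2189) = exp(-0.7082) ≈ 0.4926

49.3%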